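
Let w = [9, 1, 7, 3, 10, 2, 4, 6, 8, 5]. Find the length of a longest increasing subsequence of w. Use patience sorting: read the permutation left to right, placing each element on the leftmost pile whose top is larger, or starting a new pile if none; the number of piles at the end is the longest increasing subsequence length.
9: new pile. tops = [9]
1: onto pile 1 (replacing 9). tops = [1]
7: new pile. tops = [1, 7]
3: onto pile 2 (replacing 7). tops = [1, 3]
10: new pile. tops = [1, 3, 10]
2: onto pile 2 (replacing 3). tops = [1, 2, 10]
4: onto pile 3 (replacing 10). tops = [1, 2, 4]
6: new pile. tops = [1, 2, 4, 6]
8: new pile. tops = [1, 2, 4, 6, 8]
5: onto pile 4 (replacing 6). tops = [1, 2, 4, 5, 8]

5 piles, so the longest increasing subsequence has length 5.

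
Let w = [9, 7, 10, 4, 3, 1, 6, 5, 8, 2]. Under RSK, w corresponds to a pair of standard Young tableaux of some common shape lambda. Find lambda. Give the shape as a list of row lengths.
[3, 2, 2, 2, 1]

Row-insert each entry into an empty tableau.

After inserting 9: P = [[9]].
After inserting 7: P = [[7], [9]].
After inserting 10: P = [[7, 10], [9]].
After inserting 4: P = [[4, 10], [7], [9]].
After inserting 3: P = [[3, 10], [4], [7], [9]].
After inserting 1: P = [[1, 10], [3], [4], [7], [9]].
After inserting 6: P = [[1, 6], [3, 10], [4], [7], [9]].
After inserting 5: P = [[1, 5], [3, 6], [4, 10], [7], [9]].
After inserting 8: P = [[1, 5, 8], [3, 6], [4, 10], [7], [9]].
After inserting 2: P = [[1, 2, 8], [3, 5], [4, 6], [7, 10], [9]].

The final insertion tableau P = [[1, 2, 8], [3, 5], [4, 6], [7, 10], [9]] has shape [3, 2, 2, 2, 1].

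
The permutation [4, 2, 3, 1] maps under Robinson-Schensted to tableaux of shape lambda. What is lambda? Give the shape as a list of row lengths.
[2, 1, 1]

Row-insert each entry into an empty tableau.

After inserting 4: P = [[4]].
After inserting 2: P = [[2], [4]].
After inserting 3: P = [[2, 3], [4]].
After inserting 1: P = [[1, 3], [2], [4]].

The final insertion tableau P = [[1, 3], [2], [4]] has shape [2, 1, 1].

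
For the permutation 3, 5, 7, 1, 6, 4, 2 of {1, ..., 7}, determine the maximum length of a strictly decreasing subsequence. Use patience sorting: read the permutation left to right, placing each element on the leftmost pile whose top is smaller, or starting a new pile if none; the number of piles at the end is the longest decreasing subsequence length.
4

3: new pile. tops = [3]
5: onto pile 1 (replacing 3). tops = [5]
7: onto pile 1 (replacing 5). tops = [7]
1: new pile. tops = [7, 1]
6: onto pile 2 (replacing 1). tops = [7, 6]
4: new pile. tops = [7, 6, 4]
2: new pile. tops = [7, 6, 4, 2]

4 piles, so the longest decreasing subsequence has length 4.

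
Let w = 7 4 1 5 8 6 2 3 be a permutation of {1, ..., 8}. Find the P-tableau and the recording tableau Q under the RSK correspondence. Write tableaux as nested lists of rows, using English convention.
P = [[1, 2, 3], [4, 5, 6], [7, 8]], Q = [[1, 4, 5], [2, 6, 8], [3, 7]]

Insert each entry of the permutation into P by Schensted row insertion, recording in Q the position of each new cell.

After inserting 7: P = [[7]].
After inserting 4: P = [[4], [7]].
After inserting 1: P = [[1], [4], [7]].
After inserting 5: P = [[1, 5], [4], [7]].
After inserting 8: P = [[1, 5, 8], [4], [7]].
After inserting 6: P = [[1, 5, 6], [4, 8], [7]].
After inserting 2: P = [[1, 2, 6], [4, 5], [7, 8]].
After inserting 3: P = [[1, 2, 3], [4, 5, 6], [7, 8]].

So P = [[1, 2, 3], [4, 5, 6], [7, 8]], Q = [[1, 4, 5], [2, 6, 8], [3, 7]].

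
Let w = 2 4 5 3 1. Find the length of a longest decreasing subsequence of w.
3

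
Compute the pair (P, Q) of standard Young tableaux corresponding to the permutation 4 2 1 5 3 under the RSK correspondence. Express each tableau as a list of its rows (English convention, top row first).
P = [[1, 3], [2, 5], [4]], Q = [[1, 4], [2, 5], [3]]

Insert each entry of the permutation into P by Schensted row insertion, recording in Q the position of each new cell.

Insert 4: appended to row 1. P = [[4]].
Insert 2: 2 bumps 4 from row 1; 4 starts row 2. P = [[2], [4]].
Insert 1: 1 bumps 2 from row 1; 2 bumps 4 from row 2; 4 starts row 3. P = [[1], [2], [4]].
Insert 5: appended to row 1. P = [[1, 5], [2], [4]].
Insert 3: 3 bumps 5 from row 1; 5 appends to row 2. P = [[1, 3], [2, 5], [4]].

So P = [[1, 3], [2, 5], [4]], Q = [[1, 4], [2, 5], [3]].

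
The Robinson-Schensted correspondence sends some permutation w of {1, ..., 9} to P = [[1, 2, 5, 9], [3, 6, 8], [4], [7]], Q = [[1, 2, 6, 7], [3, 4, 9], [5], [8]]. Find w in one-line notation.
Reverse the RSK construction: for i from n down to 1, find the cell of Q containing i, remove the entry at that cell from P, and reverse-bump it up through P; the value ejected from row 1 is w(i).

Step i=9: Q has 9 at row 2, column 3; remove 8 from row 2 of P and reverse-bump: 8 enters row 1 and ejects 5. So w(9) = 5. P is now [[1, 2, 8, 9], [3, 6], [4], [7]].
Step i=8: Q has 8 at row 4, column 1; remove 7 from row 4 of P and reverse-bump: 7 enters row 3 and ejects 4; 4 enters row 2 and ejects 3; 3 enters row 1 and ejects 2. So w(8) = 2. P is now [[1, 3, 8, 9], [4, 6], [7]].
Step i=7: Q has 7 at row 1, column 4; remove that cell from P, ejecting 9. So w(7) = 9. P is now [[1, 3, 8], [4, 6], [7]].
Step i=6: Q has 6 at row 1, column 3; remove that cell from P, ejecting 8. So w(6) = 8. P is now [[1, 3], [4, 6], [7]].
Step i=5: Q has 5 at row 3, column 1; remove 7 from row 3 of P and reverse-bump: 7 enters row 2 and ejects 6; 6 enters row 1 and ejects 3. So w(5) = 3. P is now [[1, 6], [4, 7]].
Step i=4: Q has 4 at row 2, column 2; remove 7 from row 2 of P and reverse-bump: 7 enters row 1 and ejects 6. So w(4) = 6. P is now [[1, 7], [4]].
Step i=3: Q has 3 at row 2, column 1; remove 4 from row 2 of P and reverse-bump: 4 enters row 1 and ejects 1. So w(3) = 1. P is now [[4, 7]].
Step i=2: Q has 2 at row 1, column 2; remove that cell from P, ejecting 7. So w(2) = 7. P is now [[4]].
Step i=1: Q has 1 at row 1, column 1; remove that cell from P, ejecting 4. So w(1) = 4. P is now [].

So w = 4 7 1 6 3 8 9 2 5.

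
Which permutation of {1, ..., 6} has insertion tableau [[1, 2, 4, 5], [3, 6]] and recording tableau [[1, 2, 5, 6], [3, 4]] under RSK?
Reverse the RSK construction: for i from n down to 1, find the cell of Q containing i, remove the entry at that cell from P, and reverse-bump it up through P; the value ejected from row 1 is w(i).

Step i=6: Q has 6 at row 1, column 4; remove that cell from P, ejecting 5. So w(6) = 5. P is now [[1, 2, 4], [3, 6]].
Step i=5: Q has 5 at row 1, column 3; remove that cell from P, ejecting 4. So w(5) = 4. P is now [[1, 2], [3, 6]].
Step i=4: Q has 4 at row 2, column 2; remove 6 from row 2 of P and reverse-bump: 6 enters row 1 and ejects 2. So w(4) = 2. P is now [[1, 6], [3]].
Step i=3: Q has 3 at row 2, column 1; remove 3 from row 2 of P and reverse-bump: 3 enters row 1 and ejects 1. So w(3) = 1. P is now [[3, 6]].
Step i=2: Q has 2 at row 1, column 2; remove that cell from P, ejecting 6. So w(2) = 6. P is now [[3]].
Step i=1: Q has 1 at row 1, column 1; remove that cell from P, ejecting 3. So w(1) = 3. P is now [].

So w = 3 6 1 2 4 5.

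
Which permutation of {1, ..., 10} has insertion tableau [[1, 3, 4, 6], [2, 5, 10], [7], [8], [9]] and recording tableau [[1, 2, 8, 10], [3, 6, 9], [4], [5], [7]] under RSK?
2 9 8 7 1 5 3 10 4 6

Reverse the RSK construction: for i from n down to 1, find the cell of Q containing i, remove the entry at that cell from P, and reverse-bump it up through P; the value ejected from row 1 is w(i).

Step i=10: Q has 10 at row 1, column 4; remove that cell from P, ejecting 6. So w(10) = 6. P is now [[1, 3, 4], [2, 5, 10], [7], [8], [9]].
Step i=9: Q has 9 at row 2, column 3; remove 10 from row 2 of P and reverse-bump: 10 enters row 1 and ejects 4. So w(9) = 4. P is now [[1, 3, 10], [2, 5], [7], [8], [9]].
Step i=8: Q has 8 at row 1, column 3; remove that cell from P, ejecting 10. So w(8) = 10. P is now [[1, 3], [2, 5], [7], [8], [9]].
Step i=7: Q has 7 at row 5, column 1; remove 9 from row 5 of P and reverse-bump: 9 enters row 4 and ejects 8; 8 enters row 3 and ejects 7; 7 enters row 2 and ejects 5; 5 enters row 1 and ejects 3. So w(7) = 3. P is now [[1, 5], [2, 7], [8], [9]].
Step i=6: Q has 6 at row 2, column 2; remove 7 from row 2 of P and reverse-bump: 7 enters row 1 and ejects 5. So w(6) = 5. P is now [[1, 7], [2], [8], [9]].
Step i=5: Q has 5 at row 4, column 1; remove 9 from row 4 of P and reverse-bump: 9 enters row 3 and ejects 8; 8 enters row 2 and ejects 2; 2 enters row 1 and ejects 1. So w(5) = 1. P is now [[2, 7], [8], [9]].
Step i=4: Q has 4 at row 3, column 1; remove 9 from row 3 of P and reverse-bump: 9 enters row 2 and ejects 8; 8 enters row 1 and ejects 7. So w(4) = 7. P is now [[2, 8], [9]].
Step i=3: Q has 3 at row 2, column 1; remove 9 from row 2 of P and reverse-bump: 9 enters row 1 and ejects 8. So w(3) = 8. P is now [[2, 9]].
Step i=2: Q has 2 at row 1, column 2; remove that cell from P, ejecting 9. So w(2) = 9. P is now [[2]].
Step i=1: Q has 1 at row 1, column 1; remove that cell from P, ejecting 2. So w(1) = 2. P is now [].

So w = 2 9 8 7 1 5 3 10 4 6.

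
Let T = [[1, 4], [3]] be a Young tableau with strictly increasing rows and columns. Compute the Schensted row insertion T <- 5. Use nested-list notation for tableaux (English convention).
5 is larger than every entry of row 1, so it is appended to row 1. The new tableau is [[1, 4, 5], [3]].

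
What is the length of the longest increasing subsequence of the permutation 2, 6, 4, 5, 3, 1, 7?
4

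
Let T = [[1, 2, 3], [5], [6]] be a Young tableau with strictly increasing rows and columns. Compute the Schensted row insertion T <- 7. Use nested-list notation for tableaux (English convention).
7 is larger than every entry of row 1, so it is appended to row 1. The new tableau is [[1, 2, 3, 7], [5], [6]].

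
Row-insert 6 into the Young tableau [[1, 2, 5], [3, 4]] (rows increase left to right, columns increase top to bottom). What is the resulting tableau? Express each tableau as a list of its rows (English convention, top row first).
[[1, 2, 5, 6], [3, 4]]

6 is larger than every entry of row 1, so it is appended to row 1. The new tableau is [[1, 2, 5, 6], [3, 4]].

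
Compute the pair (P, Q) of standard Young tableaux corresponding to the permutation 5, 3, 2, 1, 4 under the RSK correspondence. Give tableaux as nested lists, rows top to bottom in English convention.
Insert each entry of the permutation into P by Schensted row insertion, recording in Q the position of each new cell.

Insert 5: appended to row 1. P = [[5]].
Insert 3: 3 bumps 5 from row 1; 5 starts row 2. P = [[3], [5]].
Insert 2: 2 bumps 3 from row 1; 3 bumps 5 from row 2; 5 starts row 3. P = [[2], [3], [5]].
Insert 1: 1 bumps 2 from row 1; 2 bumps 3 from row 2; 3 bumps 5 from row 3; 5 starts row 4. P = [[1], [2], [3], [5]].
Insert 4: appended to row 1. P = [[1, 4], [2], [3], [5]].

So P = [[1, 4], [2], [3], [5]], Q = [[1, 5], [2], [3], [4]].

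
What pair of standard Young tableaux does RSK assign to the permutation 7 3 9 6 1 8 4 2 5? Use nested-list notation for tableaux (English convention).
P = [[1, 2, 5], [3, 4, 8], [6, 9], [7]], Q = [[1, 3, 6], [2, 4, 9], [5, 7], [8]]

Insert each entry of the permutation into P by Schensted row insertion, recording in Q the position of each new cell.

Insert 7: appended to row 1. P = [[7]], Q = [[1]].
Insert 3: 3 bumps 7 from row 1; 7 starts row 2. P = [[3], [7]], Q = [[1], [2]].
Insert 9: appended to row 1. P = [[3, 9], [7]], Q = [[1, 3], [2]].
Insert 6: 6 bumps 9 from row 1; 9 appends to row 2. P = [[3, 6], [7, 9]], Q = [[1, 3], [2, 4]].
Insert 1: 1 bumps 3 from row 1; 3 bumps 7 from row 2; 7 starts row 3. P = [[1, 6], [3, 9], [7]], Q = [[1, 3], [2, 4], [5]].
Insert 8: appended to row 1. P = [[1, 6, 8], [3, 9], [7]], Q = [[1, 3, 6], [2, 4], [5]].
Insert 4: 4 bumps 6 from row 1; 6 bumps 9 from row 2; 9 appends to row 3. P = [[1, 4, 8], [3, 6], [7, 9]], Q = [[1, 3, 6], [2, 4], [5, 7]].
Insert 2: 2 bumps 4 from row 1; 4 bumps 6 from row 2; 6 bumps 7 from row 3; 7 starts row 4. P = [[1, 2, 8], [3, 4], [6, 9], [7]], Q = [[1, 3, 6], [2, 4], [5, 7], [8]].
Insert 5: 5 bumps 8 from row 1; 8 appends to row 2. P = [[1, 2, 5], [3, 4, 8], [6, 9], [7]], Q = [[1, 3, 6], [2, 4, 9], [5, 7], [8]].

So P = [[1, 2, 5], [3, 4, 8], [6, 9], [7]], Q = [[1, 3, 6], [2, 4, 9], [5, 7], [8]].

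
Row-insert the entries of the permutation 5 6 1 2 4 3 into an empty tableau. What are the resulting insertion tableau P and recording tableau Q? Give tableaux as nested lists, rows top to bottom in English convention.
P = [[1, 2, 3], [4, 6], [5]], Q = [[1, 2, 5], [3, 4], [6]]

Insert each entry of the permutation into P by Schensted row insertion, recording in Q the position of each new cell.

After inserting 5: P = [[5]].
After inserting 6: P = [[5, 6]].
After inserting 1: P = [[1, 6], [5]].
After inserting 2: P = [[1, 2], [5, 6]].
After inserting 4: P = [[1, 2, 4], [5, 6]].
After inserting 3: P = [[1, 2, 3], [4, 6], [5]].

So P = [[1, 2, 3], [4, 6], [5]], Q = [[1, 2, 5], [3, 4], [6]].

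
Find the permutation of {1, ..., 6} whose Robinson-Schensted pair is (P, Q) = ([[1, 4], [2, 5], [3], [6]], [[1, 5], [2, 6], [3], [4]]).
Reverse RSK: for i = n, n-1, ..., 1, locate i in Q, remove the corresponding corner cell from P, and reverse-bump its entry up through P; the value ejected from row 1 is w(i).

So w = 6 3 2 1 5 4.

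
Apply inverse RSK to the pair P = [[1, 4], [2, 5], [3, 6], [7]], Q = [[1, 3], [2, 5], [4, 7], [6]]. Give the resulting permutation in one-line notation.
Reverse the RSK construction: for i from n down to 1, find the cell of Q containing i, remove the entry at that cell from P, and reverse-bump it up through P; the value ejected from row 1 is w(i).

Step i=7: Q has 7 at row 3, column 2; remove 6 from row 3 of P and reverse-bump: 6 enters row 2 and ejects 5; 5 enters row 1 and ejects 4. So w(7) = 4. P is now [[1, 5], [2, 6], [3], [7]].
Step i=6: Q has 6 at row 4, column 1; remove 7 from row 4 of P and reverse-bump: 7 enters row 3 and ejects 3; 3 enters row 2 and ejects 2; 2 enters row 1 and ejects 1. So w(6) = 1. P is now [[2, 5], [3, 6], [7]].
Step i=5: Q has 5 at row 2, column 2; remove 6 from row 2 of P and reverse-bump: 6 enters row 1 and ejects 5. So w(5) = 5. P is now [[2, 6], [3], [7]].
Step i=4: Q has 4 at row 3, column 1; remove 7 from row 3 of P and reverse-bump: 7 enters row 2 and ejects 3; 3 enters row 1 and ejects 2. So w(4) = 2. P is now [[3, 6], [7]].
Step i=3: Q has 3 at row 1, column 2; remove that cell from P, ejecting 6. So w(3) = 6. P is now [[3], [7]].
Step i=2: Q has 2 at row 2, column 1; remove 7 from row 2 of P and reverse-bump: 7 enters row 1 and ejects 3. So w(2) = 3. P is now [[7]].
Step i=1: Q has 1 at row 1, column 1; remove that cell from P, ejecting 7. So w(1) = 7. P is now [].

So w = 7 3 6 2 5 1 4.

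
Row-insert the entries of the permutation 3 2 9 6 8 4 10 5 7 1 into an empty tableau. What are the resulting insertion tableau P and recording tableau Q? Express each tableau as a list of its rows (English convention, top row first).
P = [[1, 4, 5, 7], [2, 6, 8, 10], [3], [9]], Q = [[1, 3, 5, 7], [2, 4, 8, 9], [6], [10]]

Insert each entry of the permutation into P by Schensted row insertion, recording in Q the position of each new cell.

Insert 3: appended to row 1. P = [[3]].
Insert 2: 2 bumps 3 from row 1; 3 starts row 2. P = [[2], [3]].
Insert 9: appended to row 1. P = [[2, 9], [3]].
Insert 6: 6 bumps 9 from row 1; 9 appends to row 2. P = [[2, 6], [3, 9]].
Insert 8: appended to row 1. P = [[2, 6, 8], [3, 9]].
Insert 4: 4 bumps 6 from row 1; 6 bumps 9 from row 2; 9 starts row 3. P = [[2, 4, 8], [3, 6], [9]].
Insert 10: appended to row 1. P = [[2, 4, 8, 10], [3, 6], [9]].
Insert 5: 5 bumps 8 from row 1; 8 appends to row 2. P = [[2, 4, 5, 10], [3, 6, 8], [9]].
Insert 7: 7 bumps 10 from row 1; 10 appends to row 2. P = [[2, 4, 5, 7], [3, 6, 8, 10], [9]].
Insert 1: 1 bumps 2 from row 1; 2 bumps 3 from row 2; 3 bumps 9 from row 3; 9 starts row 4. P = [[1, 4, 5, 7], [2, 6, 8, 10], [3], [9]].

So P = [[1, 4, 5, 7], [2, 6, 8, 10], [3], [9]], Q = [[1, 3, 5, 7], [2, 4, 8, 9], [6], [10]].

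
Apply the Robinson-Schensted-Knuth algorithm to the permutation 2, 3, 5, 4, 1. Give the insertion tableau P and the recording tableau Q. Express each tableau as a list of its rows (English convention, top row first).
P = [[1, 3, 4], [2], [5]], Q = [[1, 2, 3], [4], [5]]

Insert each entry of the permutation into P by Schensted row insertion, recording in Q the position of each new cell.

Insert 2: appended to row 1. P = [[2]].
Insert 3: appended to row 1. P = [[2, 3]].
Insert 5: appended to row 1. P = [[2, 3, 5]].
Insert 4: 4 bumps 5 from row 1; 5 starts row 2. P = [[2, 3, 4], [5]].
Insert 1: 1 bumps 2 from row 1; 2 bumps 5 from row 2; 5 starts row 3. P = [[1, 3, 4], [2], [5]].

So P = [[1, 3, 4], [2], [5]], Q = [[1, 2, 3], [4], [5]].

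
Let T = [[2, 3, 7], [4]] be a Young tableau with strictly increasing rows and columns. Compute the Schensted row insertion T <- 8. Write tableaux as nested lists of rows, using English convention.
[[2, 3, 7, 8], [4]]

8 is larger than every entry of row 1, so it is appended to row 1. The new tableau is [[2, 3, 7, 8], [4]].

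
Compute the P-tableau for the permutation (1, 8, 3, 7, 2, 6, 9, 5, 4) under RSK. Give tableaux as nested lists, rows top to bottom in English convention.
Insert 1: appended to row 1. P = [[1]].
Insert 8: appended to row 1. P = [[1, 8]].
Insert 3: 3 bumps 8 from row 1; 8 starts row 2. P = [[1, 3], [8]].
Insert 7: appended to row 1. P = [[1, 3, 7], [8]].
Insert 2: 2 bumps 3 from row 1; 3 bumps 8 from row 2; 8 starts row 3. P = [[1, 2, 7], [3], [8]].
Insert 6: 6 bumps 7 from row 1; 7 appends to row 2. P = [[1, 2, 6], [3, 7], [8]].
Insert 9: appended to row 1. P = [[1, 2, 6, 9], [3, 7], [8]].
Insert 5: 5 bumps 6 from row 1; 6 bumps 7 from row 2; 7 bumps 8 from row 3; 8 starts row 4. P = [[1, 2, 5, 9], [3, 6], [7], [8]].
Insert 4: 4 bumps 5 from row 1; 5 bumps 6 from row 2; 6 bumps 7 from row 3; 7 bumps 8 from row 4; 8 starts row 5. P = [[1, 2, 4, 9], [3, 5], [6], [7], [8]].

So P = [[1, 2, 4, 9], [3, 5], [6], [7], [8]].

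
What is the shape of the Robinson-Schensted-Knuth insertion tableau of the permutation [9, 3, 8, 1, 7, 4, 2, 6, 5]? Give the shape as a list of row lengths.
Row-insert each entry into an empty tableau.

After inserting 9: P = [[9]].
After inserting 3: P = [[3], [9]].
After inserting 8: P = [[3, 8], [9]].
After inserting 1: P = [[1, 8], [3], [9]].
After inserting 7: P = [[1, 7], [3, 8], [9]].
After inserting 4: P = [[1, 4], [3, 7], [8], [9]].
After inserting 2: P = [[1, 2], [3, 4], [7], [8], [9]].
After inserting 6: P = [[1, 2, 6], [3, 4], [7], [8], [9]].
After inserting 5: P = [[1, 2, 5], [3, 4, 6], [7], [8], [9]].

The final insertion tableau P = [[1, 2, 5], [3, 4, 6], [7], [8], [9]] has shape [3, 3, 1, 1, 1].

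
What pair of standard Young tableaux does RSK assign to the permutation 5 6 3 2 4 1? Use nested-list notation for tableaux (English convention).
Insert each entry of the permutation into P by Schensted row insertion, recording in Q the position of each new cell.

Insert 5: appended to row 1. P = [[5]].
Insert 6: appended to row 1. P = [[5, 6]].
Insert 3: 3 bumps 5 from row 1; 5 starts row 2. P = [[3, 6], [5]].
Insert 2: 2 bumps 3 from row 1; 3 bumps 5 from row 2; 5 starts row 3. P = [[2, 6], [3], [5]].
Insert 4: 4 bumps 6 from row 1; 6 appends to row 2. P = [[2, 4], [3, 6], [5]].
Insert 1: 1 bumps 2 from row 1; 2 bumps 3 from row 2; 3 bumps 5 from row 3; 5 starts row 4. P = [[1, 4], [2, 6], [3], [5]].

So P = [[1, 4], [2, 6], [3], [5]], Q = [[1, 2], [3, 5], [4], [6]].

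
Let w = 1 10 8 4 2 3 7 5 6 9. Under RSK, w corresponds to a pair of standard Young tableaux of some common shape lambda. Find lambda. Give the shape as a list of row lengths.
[6, 2, 1, 1]

Row-insert each entry into an empty tableau.

After inserting 1: P = [[1]].
After inserting 10: P = [[1, 10]].
After inserting 8: P = [[1, 8], [10]].
After inserting 4: P = [[1, 4], [8], [10]].
After inserting 2: P = [[1, 2], [4], [8], [10]].
After inserting 3: P = [[1, 2, 3], [4], [8], [10]].
After inserting 7: P = [[1, 2, 3, 7], [4], [8], [10]].
After inserting 5: P = [[1, 2, 3, 5], [4, 7], [8], [10]].
After inserting 6: P = [[1, 2, 3, 5, 6], [4, 7], [8], [10]].
After inserting 9: P = [[1, 2, 3, 5, 6, 9], [4, 7], [8], [10]].

The final insertion tableau P = [[1, 2, 3, 5, 6, 9], [4, 7], [8], [10]] has shape [6, 2, 1, 1].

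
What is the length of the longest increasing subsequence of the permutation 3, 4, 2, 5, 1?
3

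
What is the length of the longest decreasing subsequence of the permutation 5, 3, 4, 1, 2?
3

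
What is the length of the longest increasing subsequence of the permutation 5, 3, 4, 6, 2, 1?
3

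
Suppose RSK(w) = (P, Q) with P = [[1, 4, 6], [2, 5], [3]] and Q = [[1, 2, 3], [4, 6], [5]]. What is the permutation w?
Reverse the RSK construction: for i from n down to 1, find the cell of Q containing i, remove the entry at that cell from P, and reverse-bump it up through P; the value ejected from row 1 is w(i).

Step i=6: Q has 6 at row 2, column 2; remove 5 from row 2 of P and reverse-bump: 5 enters row 1 and ejects 4. So w(6) = 4. P is now [[1, 5, 6], [2], [3]].
Step i=5: Q has 5 at row 3, column 1; remove 3 from row 3 of P and reverse-bump: 3 enters row 2 and ejects 2; 2 enters row 1 and ejects 1. So w(5) = 1. P is now [[2, 5, 6], [3]].
Step i=4: Q has 4 at row 2, column 1; remove 3 from row 2 of P and reverse-bump: 3 enters row 1 and ejects 2. So w(4) = 2. P is now [[3, 5, 6]].
Step i=3: Q has 3 at row 1, column 3; remove that cell from P, ejecting 6. So w(3) = 6. P is now [[3, 5]].
Step i=2: Q has 2 at row 1, column 2; remove that cell from P, ejecting 5. So w(2) = 5. P is now [[3]].
Step i=1: Q has 1 at row 1, column 1; remove that cell from P, ejecting 3. So w(1) = 3. P is now [].

So w = 3 5 6 2 1 4.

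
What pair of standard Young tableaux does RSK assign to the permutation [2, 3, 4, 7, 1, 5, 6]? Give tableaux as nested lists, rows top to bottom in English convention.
P = [[1, 3, 4, 5, 6], [2, 7]], Q = [[1, 2, 3, 4, 7], [5, 6]]

Insert each entry of the permutation into P by Schensted row insertion, recording in Q the position of each new cell.

After inserting 2: P = [[2]].
After inserting 3: P = [[2, 3]].
After inserting 4: P = [[2, 3, 4]].
After inserting 7: P = [[2, 3, 4, 7]].
After inserting 1: P = [[1, 3, 4, 7], [2]].
After inserting 5: P = [[1, 3, 4, 5], [2, 7]].
After inserting 6: P = [[1, 3, 4, 5, 6], [2, 7]].

So P = [[1, 3, 4, 5, 6], [2, 7]], Q = [[1, 2, 3, 4, 7], [5, 6]].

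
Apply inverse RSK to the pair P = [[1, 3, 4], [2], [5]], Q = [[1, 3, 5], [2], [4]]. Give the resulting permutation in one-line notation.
Reverse the RSK construction: for i from n down to 1, find the cell of Q containing i, remove the entry at that cell from P, and reverse-bump it up through P; the value ejected from row 1 is w(i).

Step i=5: Q has 5 at row 1, column 3; remove that cell from P, ejecting 4. So w(5) = 4. P is now [[1, 3], [2], [5]].
Step i=4: Q has 4 at row 3, column 1; remove 5 from row 3 of P and reverse-bump: 5 enters row 2 and ejects 2; 2 enters row 1 and ejects 1. So w(4) = 1. P is now [[2, 3], [5]].
Step i=3: Q has 3 at row 1, column 2; remove that cell from P, ejecting 3. So w(3) = 3. P is now [[2], [5]].
Step i=2: Q has 2 at row 2, column 1; remove 5 from row 2 of P and reverse-bump: 5 enters row 1 and ejects 2. So w(2) = 2. P is now [[5]].
Step i=1: Q has 1 at row 1, column 1; remove that cell from P, ejecting 5. So w(1) = 5. P is now [].

So w = 5 2 3 1 4.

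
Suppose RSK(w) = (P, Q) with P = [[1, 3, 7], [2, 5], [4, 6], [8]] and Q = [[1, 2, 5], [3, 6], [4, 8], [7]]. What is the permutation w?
Reverse the RSK construction: for i from n down to 1, find the cell of Q containing i, remove the entry at that cell from P, and reverse-bump it up through P; the value ejected from row 1 is w(i).

Step i=8: Q has 8 at row 3, column 2; remove 6 from row 3 of P and reverse-bump: 6 enters row 2 and ejects 5; 5 enters row 1 and ejects 3. So w(8) = 3. P is now [[1, 5, 7], [2, 6], [4], [8]].
Step i=7: Q has 7 at row 4, column 1; remove 8 from row 4 of P and reverse-bump: 8 enters row 3 and ejects 4; 4 enters row 2 and ejects 2; 2 enters row 1 and ejects 1. So w(7) = 1. P is now [[2, 5, 7], [4, 6], [8]].
Step i=6: Q has 6 at row 2, column 2; remove 6 from row 2 of P and reverse-bump: 6 enters row 1 and ejects 5. So w(6) = 5. P is now [[2, 6, 7], [4], [8]].
Step i=5: Q has 5 at row 1, column 3; remove that cell from P, ejecting 7. So w(5) = 7. P is now [[2, 6], [4], [8]].
Step i=4: Q has 4 at row 3, column 1; remove 8 from row 3 of P and reverse-bump: 8 enters row 2 and ejects 4; 4 enters row 1 and ejects 2. So w(4) = 2. P is now [[4, 6], [8]].
Step i=3: Q has 3 at row 2, column 1; remove 8 from row 2 of P and reverse-bump: 8 enters row 1 and ejects 6. So w(3) = 6. P is now [[4, 8]].
Step i=2: Q has 2 at row 1, column 2; remove that cell from P, ejecting 8. So w(2) = 8. P is now [[4]].
Step i=1: Q has 1 at row 1, column 1; remove that cell from P, ejecting 4. So w(1) = 4. P is now [].

So w = 4 8 6 2 7 5 1 3.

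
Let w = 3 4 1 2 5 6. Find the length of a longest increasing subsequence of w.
4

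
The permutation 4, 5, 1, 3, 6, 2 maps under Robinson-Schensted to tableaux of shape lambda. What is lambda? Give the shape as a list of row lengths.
Row-insert each entry into an empty tableau.

After inserting 4: P = [[4]].
After inserting 5: P = [[4, 5]].
After inserting 1: P = [[1, 5], [4]].
After inserting 3: P = [[1, 3], [4, 5]].
After inserting 6: P = [[1, 3, 6], [4, 5]].
After inserting 2: P = [[1, 2, 6], [3, 5], [4]].

The final insertion tableau P = [[1, 2, 6], [3, 5], [4]] has shape [3, 2, 1].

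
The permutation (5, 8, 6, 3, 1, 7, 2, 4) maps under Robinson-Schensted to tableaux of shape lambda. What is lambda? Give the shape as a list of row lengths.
[3, 3, 1, 1]

Row-insert each entry into an empty tableau.

After inserting 5: P = [[5]].
After inserting 8: P = [[5, 8]].
After inserting 6: P = [[5, 6], [8]].
After inserting 3: P = [[3, 6], [5], [8]].
After inserting 1: P = [[1, 6], [3], [5], [8]].
After inserting 7: P = [[1, 6, 7], [3], [5], [8]].
After inserting 2: P = [[1, 2, 7], [3, 6], [5], [8]].
After inserting 4: P = [[1, 2, 4], [3, 6, 7], [5], [8]].

The final insertion tableau P = [[1, 2, 4], [3, 6, 7], [5], [8]] has shape [3, 3, 1, 1].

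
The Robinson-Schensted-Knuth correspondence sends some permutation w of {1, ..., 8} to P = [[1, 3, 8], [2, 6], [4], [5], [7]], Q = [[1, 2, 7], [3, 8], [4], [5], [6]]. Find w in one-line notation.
Reverse the RSK construction: for i from n down to 1, find the cell of Q containing i, remove the entry at that cell from P, and reverse-bump it up through P; the value ejected from row 1 is w(i).

Step i=8: Q has 8 at row 2, column 2; remove 6 from row 2 of P and reverse-bump: 6 enters row 1 and ejects 3. So w(8) = 3. P is now [[1, 6, 8], [2], [4], [5], [7]].
Step i=7: Q has 7 at row 1, column 3; remove that cell from P, ejecting 8. So w(7) = 8. P is now [[1, 6], [2], [4], [5], [7]].
Step i=6: Q has 6 at row 5, column 1; remove 7 from row 5 of P and reverse-bump: 7 enters row 4 and ejects 5; 5 enters row 3 and ejects 4; 4 enters row 2 and ejects 2; 2 enters row 1 and ejects 1. So w(6) = 1. P is now [[2, 6], [4], [5], [7]].
Step i=5: Q has 5 at row 4, column 1; remove 7 from row 4 of P and reverse-bump: 7 enters row 3 and ejects 5; 5 enters row 2 and ejects 4; 4 enters row 1 and ejects 2. So w(5) = 2. P is now [[4, 6], [5], [7]].
Step i=4: Q has 4 at row 3, column 1; remove 7 from row 3 of P and reverse-bump: 7 enters row 2 and ejects 5; 5 enters row 1 and ejects 4. So w(4) = 4. P is now [[5, 6], [7]].
Step i=3: Q has 3 at row 2, column 1; remove 7 from row 2 of P and reverse-bump: 7 enters row 1 and ejects 6. So w(3) = 6. P is now [[5, 7]].
Step i=2: Q has 2 at row 1, column 2; remove that cell from P, ejecting 7. So w(2) = 7. P is now [[5]].
Step i=1: Q has 1 at row 1, column 1; remove that cell from P, ejecting 5. So w(1) = 5. P is now [].

So w = 5 7 6 4 2 1 8 3.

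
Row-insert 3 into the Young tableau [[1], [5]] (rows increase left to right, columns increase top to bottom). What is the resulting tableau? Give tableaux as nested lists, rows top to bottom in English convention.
3 is larger than every entry of row 1, so it is appended to row 1. The new tableau is [[1, 3], [5]].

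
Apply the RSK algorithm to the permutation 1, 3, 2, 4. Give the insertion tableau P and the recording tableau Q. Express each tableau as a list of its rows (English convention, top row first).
P = [[1, 2, 4], [3]], Q = [[1, 2, 4], [3]]

Insert each entry of the permutation into P by Schensted row insertion, recording in Q the position of each new cell.

After inserting 1: P = [[1]].
After inserting 3: P = [[1, 3]].
After inserting 2: P = [[1, 2], [3]].
After inserting 4: P = [[1, 2, 4], [3]].

So P = [[1, 2, 4], [3]], Q = [[1, 2, 4], [3]].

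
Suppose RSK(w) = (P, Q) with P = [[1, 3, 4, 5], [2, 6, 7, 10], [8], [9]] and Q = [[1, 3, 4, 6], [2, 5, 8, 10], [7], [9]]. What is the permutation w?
2 1 6 9 8 10 3 7 4 5

Reverse the RSK construction: for i from n down to 1, find the cell of Q containing i, remove the entry at that cell from P, and reverse-bump it up through P; the value ejected from row 1 is w(i).

Step i=10: Q has 10 at row 2, column 4; remove 10 from row 2 of P and reverse-bump: 10 enters row 1 and ejects 5. So w(10) = 5. P is now [[1, 3, 4, 10], [2, 6, 7], [8], [9]].
Step i=9: Q has 9 at row 4, column 1; remove 9 from row 4 of P and reverse-bump: 9 enters row 3 and ejects 8; 8 enters row 2 and ejects 7; 7 enters row 1 and ejects 4. So w(9) = 4. P is now [[1, 3, 7, 10], [2, 6, 8], [9]].
Step i=8: Q has 8 at row 2, column 3; remove 8 from row 2 of P and reverse-bump: 8 enters row 1 and ejects 7. So w(8) = 7. P is now [[1, 3, 8, 10], [2, 6], [9]].
Step i=7: Q has 7 at row 3, column 1; remove 9 from row 3 of P and reverse-bump: 9 enters row 2 and ejects 6; 6 enters row 1 and ejects 3. So w(7) = 3. P is now [[1, 6, 8, 10], [2, 9]].
Step i=6: Q has 6 at row 1, column 4; remove that cell from P, ejecting 10. So w(6) = 10. P is now [[1, 6, 8], [2, 9]].
Step i=5: Q has 5 at row 2, column 2; remove 9 from row 2 of P and reverse-bump: 9 enters row 1 and ejects 8. So w(5) = 8. P is now [[1, 6, 9], [2]].
Step i=4: Q has 4 at row 1, column 3; remove that cell from P, ejecting 9. So w(4) = 9. P is now [[1, 6], [2]].
Step i=3: Q has 3 at row 1, column 2; remove that cell from P, ejecting 6. So w(3) = 6. P is now [[1], [2]].
Step i=2: Q has 2 at row 2, column 1; remove 2 from row 2 of P and reverse-bump: 2 enters row 1 and ejects 1. So w(2) = 1. P is now [[2]].
Step i=1: Q has 1 at row 1, column 1; remove that cell from P, ejecting 2. So w(1) = 2. P is now [].

So w = 2 1 6 9 8 10 3 7 4 5.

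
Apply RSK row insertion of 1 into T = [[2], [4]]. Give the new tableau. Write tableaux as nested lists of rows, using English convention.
In row 1, 1 replaces 2 (the leftmost entry greater than 1); 2 is bumped to row 2. In row 2, 2 replaces 4 (the leftmost entry greater than 2); 4 is bumped to row 3. 4 starts a new row 3. The new tableau is [[1], [2], [4]].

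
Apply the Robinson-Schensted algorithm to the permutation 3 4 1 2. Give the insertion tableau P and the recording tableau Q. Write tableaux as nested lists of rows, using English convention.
P = [[1, 2], [3, 4]], Q = [[1, 2], [3, 4]]

Insert each entry of the permutation into P by Schensted row insertion, recording in Q the position of each new cell.

Insert 3: appended to row 1. P = [[3]].
Insert 4: appended to row 1. P = [[3, 4]].
Insert 1: 1 bumps 3 from row 1; 3 starts row 2. P = [[1, 4], [3]].
Insert 2: 2 bumps 4 from row 1; 4 appends to row 2. P = [[1, 2], [3, 4]].

So P = [[1, 2], [3, 4]], Q = [[1, 2], [3, 4]].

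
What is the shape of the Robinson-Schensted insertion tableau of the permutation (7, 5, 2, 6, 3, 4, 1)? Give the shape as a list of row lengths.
Row-insert each entry into an empty tableau.

After inserting 7: P = [[7]].
After inserting 5: P = [[5], [7]].
After inserting 2: P = [[2], [5], [7]].
After inserting 6: P = [[2, 6], [5], [7]].
After inserting 3: P = [[2, 3], [5, 6], [7]].
After inserting 4: P = [[2, 3, 4], [5, 6], [7]].
After inserting 1: P = [[1, 3, 4], [2, 6], [5], [7]].

The final insertion tableau P = [[1, 3, 4], [2, 6], [5], [7]] has shape [3, 2, 1, 1].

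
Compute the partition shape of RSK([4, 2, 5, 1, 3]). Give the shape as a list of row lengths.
Row-insert each entry into an empty tableau.

After inserting 4: P = [[4]].
After inserting 2: P = [[2], [4]].
After inserting 5: P = [[2, 5], [4]].
After inserting 1: P = [[1, 5], [2], [4]].
After inserting 3: P = [[1, 3], [2, 5], [4]].

The final insertion tableau P = [[1, 3], [2, 5], [4]] has shape [2, 2, 1].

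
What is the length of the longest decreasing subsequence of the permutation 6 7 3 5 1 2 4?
3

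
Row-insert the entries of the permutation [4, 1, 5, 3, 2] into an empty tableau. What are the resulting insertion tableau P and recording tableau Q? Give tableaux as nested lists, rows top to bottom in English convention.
Insert each entry of the permutation into P by Schensted row insertion, recording in Q the position of each new cell.

Insert 4: appended to row 1. P = [[4]], Q = [[1]].
Insert 1: 1 bumps 4 from row 1; 4 starts row 2. P = [[1], [4]], Q = [[1], [2]].
Insert 5: appended to row 1. P = [[1, 5], [4]], Q = [[1, 3], [2]].
Insert 3: 3 bumps 5 from row 1; 5 appends to row 2. P = [[1, 3], [4, 5]], Q = [[1, 3], [2, 4]].
Insert 2: 2 bumps 3 from row 1; 3 bumps 4 from row 2; 4 starts row 3. P = [[1, 2], [3, 5], [4]], Q = [[1, 3], [2, 4], [5]].

So P = [[1, 2], [3, 5], [4]], Q = [[1, 3], [2, 4], [5]].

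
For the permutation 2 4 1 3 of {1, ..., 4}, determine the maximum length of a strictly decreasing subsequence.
2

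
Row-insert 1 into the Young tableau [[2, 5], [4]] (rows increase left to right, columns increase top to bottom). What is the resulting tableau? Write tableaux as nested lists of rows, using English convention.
[[1, 5], [2], [4]]

In row 1, 1 replaces 2 (the leftmost entry greater than 1); 2 is bumped to row 2. In row 2, 2 replaces 4 (the leftmost entry greater than 2); 4 is bumped to row 3. 4 starts a new row 3. The new tableau is [[1, 5], [2], [4]].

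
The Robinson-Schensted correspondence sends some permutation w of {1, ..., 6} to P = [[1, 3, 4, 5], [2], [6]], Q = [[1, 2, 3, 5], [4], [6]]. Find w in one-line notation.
2 3 6 4 5 1

Reverse the RSK construction: for i from n down to 1, find the cell of Q containing i, remove the entry at that cell from P, and reverse-bump it up through P; the value ejected from row 1 is w(i).

Step i=6: Q has 6 at row 3, column 1; remove 6 from row 3 of P and reverse-bump: 6 enters row 2 and ejects 2; 2 enters row 1 and ejects 1. So w(6) = 1. P is now [[2, 3, 4, 5], [6]].
Step i=5: Q has 5 at row 1, column 4; remove that cell from P, ejecting 5. So w(5) = 5. P is now [[2, 3, 4], [6]].
Step i=4: Q has 4 at row 2, column 1; remove 6 from row 2 of P and reverse-bump: 6 enters row 1 and ejects 4. So w(4) = 4. P is now [[2, 3, 6]].
Step i=3: Q has 3 at row 1, column 3; remove that cell from P, ejecting 6. So w(3) = 6. P is now [[2, 3]].
Step i=2: Q has 2 at row 1, column 2; remove that cell from P, ejecting 3. So w(2) = 3. P is now [[2]].
Step i=1: Q has 1 at row 1, column 1; remove that cell from P, ejecting 2. So w(1) = 2. P is now [].

So w = 2 3 6 4 5 1.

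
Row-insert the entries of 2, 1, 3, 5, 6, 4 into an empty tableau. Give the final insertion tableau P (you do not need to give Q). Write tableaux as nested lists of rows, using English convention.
Insert 2: appended to row 1. P = [[2]].
Insert 1: 1 bumps 2 from row 1; 2 starts row 2. P = [[1], [2]].
Insert 3: appended to row 1. P = [[1, 3], [2]].
Insert 5: appended to row 1. P = [[1, 3, 5], [2]].
Insert 6: appended to row 1. P = [[1, 3, 5, 6], [2]].
Insert 4: 4 bumps 5 from row 1; 5 appends to row 2. P = [[1, 3, 4, 6], [2, 5]].

So P = [[1, 3, 4, 6], [2, 5]].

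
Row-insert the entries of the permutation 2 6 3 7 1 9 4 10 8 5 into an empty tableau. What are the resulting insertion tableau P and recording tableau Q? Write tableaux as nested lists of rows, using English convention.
Insert each entry of the permutation into P by Schensted row insertion, recording in Q the position of each new cell.

Insert 2: appended to row 1. P = [[2]].
Insert 6: appended to row 1. P = [[2, 6]].
Insert 3: 3 bumps 6 from row 1; 6 starts row 2. P = [[2, 3], [6]].
Insert 7: appended to row 1. P = [[2, 3, 7], [6]].
Insert 1: 1 bumps 2 from row 1; 2 bumps 6 from row 2; 6 starts row 3. P = [[1, 3, 7], [2], [6]].
Insert 9: appended to row 1. P = [[1, 3, 7, 9], [2], [6]].
Insert 4: 4 bumps 7 from row 1; 7 appends to row 2. P = [[1, 3, 4, 9], [2, 7], [6]].
Insert 10: appended to row 1. P = [[1, 3, 4, 9, 10], [2, 7], [6]].
Insert 8: 8 bumps 9 from row 1; 9 appends to row 2. P = [[1, 3, 4, 8, 10], [2, 7, 9], [6]].
Insert 5: 5 bumps 8 from row 1; 8 bumps 9 from row 2; 9 appends to row 3. P = [[1, 3, 4, 5, 10], [2, 7, 8], [6, 9]].

So P = [[1, 3, 4, 5, 10], [2, 7, 8], [6, 9]], Q = [[1, 2, 4, 6, 8], [3, 7, 9], [5, 10]].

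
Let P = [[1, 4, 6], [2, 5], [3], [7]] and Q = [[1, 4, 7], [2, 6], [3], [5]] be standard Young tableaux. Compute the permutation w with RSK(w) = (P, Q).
Reverse the RSK construction: for i from n down to 1, find the cell of Q containing i, remove the entry at that cell from P, and reverse-bump it up through P; the value ejected from row 1 is w(i).

Step i=7: Q has 7 at row 1, column 3; remove that cell from P, ejecting 6. So w(7) = 6. P is now [[1, 4], [2, 5], [3], [7]].
Step i=6: Q has 6 at row 2, column 2; remove 5 from row 2 of P and reverse-bump: 5 enters row 1 and ejects 4. So w(6) = 4. P is now [[1, 5], [2], [3], [7]].
Step i=5: Q has 5 at row 4, column 1; remove 7 from row 4 of P and reverse-bump: 7 enters row 3 and ejects 3; 3 enters row 2 and ejects 2; 2 enters row 1 and ejects 1. So w(5) = 1. P is now [[2, 5], [3], [7]].
Step i=4: Q has 4 at row 1, column 2; remove that cell from P, ejecting 5. So w(4) = 5. P is now [[2], [3], [7]].
Step i=3: Q has 3 at row 3, column 1; remove 7 from row 3 of P and reverse-bump: 7 enters row 2 and ejects 3; 3 enters row 1 and ejects 2. So w(3) = 2. P is now [[3], [7]].
Step i=2: Q has 2 at row 2, column 1; remove 7 from row 2 of P and reverse-bump: 7 enters row 1 and ejects 3. So w(2) = 3. P is now [[7]].
Step i=1: Q has 1 at row 1, column 1; remove that cell from P, ejecting 7. So w(1) = 7. P is now [].

So w = 7 3 2 5 1 4 6.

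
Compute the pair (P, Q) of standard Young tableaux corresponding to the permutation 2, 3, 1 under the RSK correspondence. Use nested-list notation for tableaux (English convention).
P = [[1, 3], [2]], Q = [[1, 2], [3]]

Insert each entry of the permutation into P by Schensted row insertion, recording in Q the position of each new cell.

Insert 2: appended to row 1. P = [[2]].
Insert 3: appended to row 1. P = [[2, 3]].
Insert 1: 1 bumps 2 from row 1; 2 starts row 2. P = [[1, 3], [2]].

So P = [[1, 3], [2]], Q = [[1, 2], [3]].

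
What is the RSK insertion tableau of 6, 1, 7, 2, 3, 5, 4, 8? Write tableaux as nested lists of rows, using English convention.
P = [[1, 2, 3, 4, 8], [5, 7], [6]]

Insert 6: appended to row 1. P = [[6]].
Insert 1: 1 bumps 6 from row 1; 6 starts row 2. P = [[1], [6]].
Insert 7: appended to row 1. P = [[1, 7], [6]].
Insert 2: 2 bumps 7 from row 1; 7 appends to row 2. P = [[1, 2], [6, 7]].
Insert 3: appended to row 1. P = [[1, 2, 3], [6, 7]].
Insert 5: appended to row 1. P = [[1, 2, 3, 5], [6, 7]].
Insert 4: 4 bumps 5 from row 1; 5 bumps 6 from row 2; 6 starts row 3. P = [[1, 2, 3, 4], [5, 7], [6]].
Insert 8: appended to row 1. P = [[1, 2, 3, 4, 8], [5, 7], [6]].

So P = [[1, 2, 3, 4, 8], [5, 7], [6]].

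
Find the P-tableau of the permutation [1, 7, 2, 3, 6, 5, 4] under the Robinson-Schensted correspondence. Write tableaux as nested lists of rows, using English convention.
P = [[1, 2, 3, 4], [5], [6], [7]]

Insert 1: appended to row 1. P = [[1]].
Insert 7: appended to row 1. P = [[1, 7]].
Insert 2: 2 bumps 7 from row 1; 7 starts row 2. P = [[1, 2], [7]].
Insert 3: appended to row 1. P = [[1, 2, 3], [7]].
Insert 6: appended to row 1. P = [[1, 2, 3, 6], [7]].
Insert 5: 5 bumps 6 from row 1; 6 bumps 7 from row 2; 7 starts row 3. P = [[1, 2, 3, 5], [6], [7]].
Insert 4: 4 bumps 5 from row 1; 5 bumps 6 from row 2; 6 bumps 7 from row 3; 7 starts row 4. P = [[1, 2, 3, 4], [5], [6], [7]].

So P = [[1, 2, 3, 4], [5], [6], [7]].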